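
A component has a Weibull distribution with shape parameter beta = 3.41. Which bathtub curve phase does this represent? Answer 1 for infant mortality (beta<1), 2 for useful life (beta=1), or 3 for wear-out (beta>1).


beta = 3.41
Compare beta to 1:
beta < 1 => infant mortality (phase 1)
beta = 1 => useful life (phase 2)
beta > 1 => wear-out (phase 3)
Since beta = 3.41, this is wear-out (increasing failure rate)
Phase = 3

3


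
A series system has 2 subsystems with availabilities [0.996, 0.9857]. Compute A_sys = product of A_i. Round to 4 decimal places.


Subsystems: [0.996, 0.9857]
After subsystem 1 (A=0.996): product = 0.996
After subsystem 2 (A=0.9857): product = 0.9818
A_sys = 0.9818

0.9818


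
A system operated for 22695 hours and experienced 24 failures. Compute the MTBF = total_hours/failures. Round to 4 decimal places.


total_hours = 22695
failures = 24
MTBF = 22695 / 24
MTBF = 945.625

945.625


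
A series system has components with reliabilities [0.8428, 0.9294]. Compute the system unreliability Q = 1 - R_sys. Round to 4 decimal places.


Components: [0.8428, 0.9294]
After component 1: product = 0.8428
After component 2: product = 0.7833
R_sys = 0.7833
Q = 1 - 0.7833 = 0.2167

0.2167


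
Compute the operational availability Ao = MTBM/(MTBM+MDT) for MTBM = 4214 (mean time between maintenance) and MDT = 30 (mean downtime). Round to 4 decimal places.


MTBM = 4214
MDT = 30
MTBM + MDT = 4244
Ao = 4214 / 4244
Ao = 0.9929

0.9929


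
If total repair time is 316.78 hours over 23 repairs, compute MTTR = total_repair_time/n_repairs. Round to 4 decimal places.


total_repair_time = 316.78
n_repairs = 23
MTTR = 316.78 / 23
MTTR = 13.773

13.773


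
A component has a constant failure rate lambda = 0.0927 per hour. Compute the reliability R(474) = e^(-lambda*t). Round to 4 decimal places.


lambda = 0.0927
t = 474
lambda * t = 43.9398
R(t) = e^(-43.9398)
R(t) = 0.0

0.0


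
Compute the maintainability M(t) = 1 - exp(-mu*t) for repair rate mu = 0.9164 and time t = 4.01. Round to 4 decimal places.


mu = 0.9164, t = 4.01
mu * t = 0.9164 * 4.01 = 3.6748
exp(-3.6748) = 0.0254
M(t) = 1 - 0.0254
M(t) = 0.9746

0.9746


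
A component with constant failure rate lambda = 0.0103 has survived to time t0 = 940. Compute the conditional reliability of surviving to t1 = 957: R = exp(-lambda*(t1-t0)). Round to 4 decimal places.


lambda = 0.0103
t0 = 940, t1 = 957
t1 - t0 = 17
lambda * (t1-t0) = 0.0103 * 17 = 0.1751
R = exp(-0.1751)
R = 0.8394

0.8394


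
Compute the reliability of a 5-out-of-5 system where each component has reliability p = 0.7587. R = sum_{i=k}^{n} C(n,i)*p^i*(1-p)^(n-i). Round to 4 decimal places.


k = 5, n = 5, p = 0.7587
i=5: C(5,5)=1 * 0.7587^5 * 0.2413^0 = 0.2514
R = sum of terms = 0.2514

0.2514


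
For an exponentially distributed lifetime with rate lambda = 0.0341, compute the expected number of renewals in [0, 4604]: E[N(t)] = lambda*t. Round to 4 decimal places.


lambda = 0.0341
t = 4604
E[N(t)] = lambda * t
E[N(t)] = 0.0341 * 4604
E[N(t)] = 156.9964

156.9964


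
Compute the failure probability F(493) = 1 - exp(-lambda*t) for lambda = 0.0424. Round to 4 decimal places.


lambda = 0.0424, t = 493
lambda * t = 20.9032
exp(-20.9032) = 0.0
F(t) = 1 - 0.0
F(t) = 1.0

1.0


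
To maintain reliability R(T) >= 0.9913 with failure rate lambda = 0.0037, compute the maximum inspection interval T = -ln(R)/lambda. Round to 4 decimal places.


R_target = 0.9913
lambda = 0.0037
-ln(0.9913) = 0.0087
T = 0.0087 / 0.0037
T = 2.3616

2.3616


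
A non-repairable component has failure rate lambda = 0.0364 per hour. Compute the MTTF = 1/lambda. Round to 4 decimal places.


lambda = 0.0364
MTTF = 1 / 0.0364
MTTF = 27.4725

27.4725


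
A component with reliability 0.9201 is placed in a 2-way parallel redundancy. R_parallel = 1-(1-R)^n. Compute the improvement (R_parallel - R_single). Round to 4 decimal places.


R_single = 0.9201, n = 2
1 - R_single = 0.0799
(1 - R_single)^n = 0.0799^2 = 0.0064
R_parallel = 1 - 0.0064 = 0.9936
Improvement = 0.9936 - 0.9201
Improvement = 0.0735

0.0735


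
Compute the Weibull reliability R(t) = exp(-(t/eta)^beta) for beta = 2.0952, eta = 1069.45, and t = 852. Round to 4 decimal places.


beta = 2.0952, eta = 1069.45, t = 852
t/eta = 852 / 1069.45 = 0.7967
(t/eta)^beta = 0.7967^2.0952 = 0.6211
R(t) = exp(-0.6211)
R(t) = 0.5374

0.5374


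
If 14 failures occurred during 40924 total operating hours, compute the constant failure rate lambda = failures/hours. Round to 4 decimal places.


failures = 14
total_hours = 40924
lambda = 14 / 40924
lambda = 0.0003

0.0003


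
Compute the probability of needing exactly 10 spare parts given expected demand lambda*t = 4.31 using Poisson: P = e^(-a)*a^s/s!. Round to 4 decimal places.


a = 4.31, s = 10
e^(-a) = e^(-4.31) = 0.0134
a^s = 4.31^10 = 2211936.7367
s! = 3628800
P = 0.0134 * 2211936.7367 / 3628800
P = 0.0082

0.0082


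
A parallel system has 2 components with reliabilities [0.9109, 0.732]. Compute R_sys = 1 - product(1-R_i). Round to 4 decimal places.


Components: [0.9109, 0.732]
(1 - 0.9109) = 0.0891, running product = 0.0891
(1 - 0.732) = 0.268, running product = 0.0239
Product of (1-R_i) = 0.0239
R_sys = 1 - 0.0239 = 0.9761

0.9761


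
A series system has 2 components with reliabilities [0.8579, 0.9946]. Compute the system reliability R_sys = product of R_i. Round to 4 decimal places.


Components: [0.8579, 0.9946]
After component 1 (R=0.8579): product = 0.8579
After component 2 (R=0.9946): product = 0.8533
R_sys = 0.8533

0.8533


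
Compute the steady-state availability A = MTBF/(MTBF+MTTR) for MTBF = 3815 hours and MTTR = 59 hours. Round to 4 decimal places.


MTBF = 3815
MTTR = 59
MTBF + MTTR = 3874
A = 3815 / 3874
A = 0.9848

0.9848


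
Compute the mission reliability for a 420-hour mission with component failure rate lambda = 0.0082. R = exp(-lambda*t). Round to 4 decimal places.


lambda = 0.0082
mission_time = 420
lambda * t = 0.0082 * 420 = 3.444
R = exp(-3.444)
R = 0.0319

0.0319


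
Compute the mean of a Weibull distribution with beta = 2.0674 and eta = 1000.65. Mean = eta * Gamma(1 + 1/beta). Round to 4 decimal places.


beta = 2.0674, eta = 1000.65
1/beta = 0.4837
1 + 1/beta = 1.4837
Gamma(1.4837) = 0.8858
Mean = 1000.65 * 0.8858
Mean = 886.3863

886.3863


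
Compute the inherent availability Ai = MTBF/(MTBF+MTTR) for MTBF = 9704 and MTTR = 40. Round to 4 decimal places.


MTBF = 9704
MTTR = 40
MTBF + MTTR = 9744
Ai = 9704 / 9744
Ai = 0.9959

0.9959


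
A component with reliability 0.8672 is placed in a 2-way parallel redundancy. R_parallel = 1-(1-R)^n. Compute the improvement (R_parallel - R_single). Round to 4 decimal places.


R_single = 0.8672, n = 2
1 - R_single = 0.1328
(1 - R_single)^n = 0.1328^2 = 0.0176
R_parallel = 1 - 0.0176 = 0.9824
Improvement = 0.9824 - 0.8672
Improvement = 0.1152

0.1152


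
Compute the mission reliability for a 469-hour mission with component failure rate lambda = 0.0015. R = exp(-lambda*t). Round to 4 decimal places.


lambda = 0.0015
mission_time = 469
lambda * t = 0.0015 * 469 = 0.7035
R = exp(-0.7035)
R = 0.4949

0.4949


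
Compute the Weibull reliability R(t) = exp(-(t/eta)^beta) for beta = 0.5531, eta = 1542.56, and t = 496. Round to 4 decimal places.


beta = 0.5531, eta = 1542.56, t = 496
t/eta = 496 / 1542.56 = 0.3215
(t/eta)^beta = 0.3215^0.5531 = 0.5339
R(t) = exp(-0.5339)
R(t) = 0.5863

0.5863


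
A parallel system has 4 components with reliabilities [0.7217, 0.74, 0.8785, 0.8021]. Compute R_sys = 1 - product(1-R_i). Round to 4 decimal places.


Components: [0.7217, 0.74, 0.8785, 0.8021]
(1 - 0.7217) = 0.2783, running product = 0.2783
(1 - 0.74) = 0.26, running product = 0.0724
(1 - 0.8785) = 0.1215, running product = 0.0088
(1 - 0.8021) = 0.1979, running product = 0.0017
Product of (1-R_i) = 0.0017
R_sys = 1 - 0.0017 = 0.9983

0.9983


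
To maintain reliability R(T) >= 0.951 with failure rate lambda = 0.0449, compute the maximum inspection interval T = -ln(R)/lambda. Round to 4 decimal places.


R_target = 0.951
lambda = 0.0449
-ln(0.951) = 0.0502
T = 0.0502 / 0.0449
T = 1.119

1.119


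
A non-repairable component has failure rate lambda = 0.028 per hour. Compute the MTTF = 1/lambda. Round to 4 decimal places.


lambda = 0.028
MTTF = 1 / 0.028
MTTF = 35.7143

35.7143


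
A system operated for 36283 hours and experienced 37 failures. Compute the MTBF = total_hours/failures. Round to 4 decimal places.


total_hours = 36283
failures = 37
MTBF = 36283 / 37
MTBF = 980.6216

980.6216


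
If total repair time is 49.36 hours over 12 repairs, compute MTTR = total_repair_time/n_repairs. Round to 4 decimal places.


total_repair_time = 49.36
n_repairs = 12
MTTR = 49.36 / 12
MTTR = 4.1133

4.1133


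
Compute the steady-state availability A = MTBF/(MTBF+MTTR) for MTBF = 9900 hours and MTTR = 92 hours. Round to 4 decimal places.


MTBF = 9900
MTTR = 92
MTBF + MTTR = 9992
A = 9900 / 9992
A = 0.9908

0.9908


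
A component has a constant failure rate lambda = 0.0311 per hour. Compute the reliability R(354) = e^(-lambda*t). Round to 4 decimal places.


lambda = 0.0311
t = 354
lambda * t = 11.0094
R(t) = e^(-11.0094)
R(t) = 0.0

0.0


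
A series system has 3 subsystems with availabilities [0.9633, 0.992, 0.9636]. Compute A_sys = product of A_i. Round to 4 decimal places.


Subsystems: [0.9633, 0.992, 0.9636]
After subsystem 1 (A=0.9633): product = 0.9633
After subsystem 2 (A=0.992): product = 0.9556
After subsystem 3 (A=0.9636): product = 0.9208
A_sys = 0.9208

0.9208


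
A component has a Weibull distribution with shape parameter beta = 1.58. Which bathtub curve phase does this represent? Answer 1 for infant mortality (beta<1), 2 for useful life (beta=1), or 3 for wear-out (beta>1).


beta = 1.58
Compare beta to 1:
beta < 1 => infant mortality (phase 1)
beta = 1 => useful life (phase 2)
beta > 1 => wear-out (phase 3)
Since beta = 1.58, this is wear-out (increasing failure rate)
Phase = 3

3


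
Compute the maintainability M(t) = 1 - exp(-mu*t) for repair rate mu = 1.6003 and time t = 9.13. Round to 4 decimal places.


mu = 1.6003, t = 9.13
mu * t = 1.6003 * 9.13 = 14.6107
exp(-14.6107) = 0.0
M(t) = 1 - 0.0
M(t) = 1.0

1.0


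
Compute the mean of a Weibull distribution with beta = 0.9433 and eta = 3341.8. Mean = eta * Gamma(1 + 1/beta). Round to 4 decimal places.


beta = 0.9433, eta = 3341.8
1/beta = 1.0601
1 + 1/beta = 2.0601
Gamma(2.0601) = 1.0269
Mean = 3341.8 * 1.0269
Mean = 3431.7594

3431.7594


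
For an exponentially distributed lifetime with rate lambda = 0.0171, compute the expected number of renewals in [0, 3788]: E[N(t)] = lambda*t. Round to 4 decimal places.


lambda = 0.0171
t = 3788
E[N(t)] = lambda * t
E[N(t)] = 0.0171 * 3788
E[N(t)] = 64.7748

64.7748


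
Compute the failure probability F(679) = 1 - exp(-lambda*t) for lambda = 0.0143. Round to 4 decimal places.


lambda = 0.0143, t = 679
lambda * t = 9.7097
exp(-9.7097) = 0.0001
F(t) = 1 - 0.0001
F(t) = 0.9999

0.9999


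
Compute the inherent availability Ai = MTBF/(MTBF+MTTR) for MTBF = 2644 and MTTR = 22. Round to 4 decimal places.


MTBF = 2644
MTTR = 22
MTBF + MTTR = 2666
Ai = 2644 / 2666
Ai = 0.9917

0.9917


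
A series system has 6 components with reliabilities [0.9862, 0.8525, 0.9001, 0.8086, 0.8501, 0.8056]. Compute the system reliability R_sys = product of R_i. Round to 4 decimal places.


Components: [0.9862, 0.8525, 0.9001, 0.8086, 0.8501, 0.8056]
After component 1 (R=0.9862): product = 0.9862
After component 2 (R=0.8525): product = 0.8407
After component 3 (R=0.9001): product = 0.7567
After component 4 (R=0.8086): product = 0.6119
After component 5 (R=0.8501): product = 0.5202
After component 6 (R=0.8056): product = 0.4191
R_sys = 0.4191

0.4191


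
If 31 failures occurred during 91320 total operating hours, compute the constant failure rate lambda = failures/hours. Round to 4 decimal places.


failures = 31
total_hours = 91320
lambda = 31 / 91320
lambda = 0.0003

0.0003


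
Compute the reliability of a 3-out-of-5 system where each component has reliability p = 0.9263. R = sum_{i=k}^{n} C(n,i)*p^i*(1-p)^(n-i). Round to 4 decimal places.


k = 3, n = 5, p = 0.9263
i=3: C(5,3)=10 * 0.9263^3 * 0.0737^2 = 0.0432
i=4: C(5,4)=5 * 0.9263^4 * 0.0737^1 = 0.2713
i=5: C(5,5)=1 * 0.9263^5 * 0.0737^0 = 0.682
R = sum of terms = 0.9964

0.9964


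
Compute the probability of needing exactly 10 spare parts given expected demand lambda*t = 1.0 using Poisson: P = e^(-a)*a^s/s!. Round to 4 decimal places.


a = 1.0, s = 10
e^(-a) = e^(-1.0) = 0.3679
a^s = 1.0^10 = 1.0
s! = 3628800
P = 0.3679 * 1.0 / 3628800
P = 0.0

0.0


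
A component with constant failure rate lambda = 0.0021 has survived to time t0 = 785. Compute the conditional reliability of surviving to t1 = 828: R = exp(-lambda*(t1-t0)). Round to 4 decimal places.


lambda = 0.0021
t0 = 785, t1 = 828
t1 - t0 = 43
lambda * (t1-t0) = 0.0021 * 43 = 0.0903
R = exp(-0.0903)
R = 0.9137

0.9137


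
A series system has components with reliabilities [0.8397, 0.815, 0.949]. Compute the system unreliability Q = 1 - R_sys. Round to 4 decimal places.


Components: [0.8397, 0.815, 0.949]
After component 1: product = 0.8397
After component 2: product = 0.6844
After component 3: product = 0.6495
R_sys = 0.6495
Q = 1 - 0.6495 = 0.3505

0.3505


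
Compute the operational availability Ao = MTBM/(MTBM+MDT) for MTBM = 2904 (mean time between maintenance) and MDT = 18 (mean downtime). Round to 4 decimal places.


MTBM = 2904
MDT = 18
MTBM + MDT = 2922
Ao = 2904 / 2922
Ao = 0.9938

0.9938


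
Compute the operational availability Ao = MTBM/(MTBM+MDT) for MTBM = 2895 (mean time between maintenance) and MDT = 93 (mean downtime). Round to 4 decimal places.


MTBM = 2895
MDT = 93
MTBM + MDT = 2988
Ao = 2895 / 2988
Ao = 0.9689

0.9689


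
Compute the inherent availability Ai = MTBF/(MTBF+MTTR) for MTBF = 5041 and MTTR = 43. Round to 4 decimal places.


MTBF = 5041
MTTR = 43
MTBF + MTTR = 5084
Ai = 5041 / 5084
Ai = 0.9915

0.9915


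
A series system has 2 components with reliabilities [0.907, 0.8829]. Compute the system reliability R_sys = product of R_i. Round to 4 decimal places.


Components: [0.907, 0.8829]
After component 1 (R=0.907): product = 0.907
After component 2 (R=0.8829): product = 0.8008
R_sys = 0.8008

0.8008


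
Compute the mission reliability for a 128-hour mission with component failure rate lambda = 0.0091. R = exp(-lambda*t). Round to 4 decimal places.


lambda = 0.0091
mission_time = 128
lambda * t = 0.0091 * 128 = 1.1648
R = exp(-1.1648)
R = 0.312

0.312


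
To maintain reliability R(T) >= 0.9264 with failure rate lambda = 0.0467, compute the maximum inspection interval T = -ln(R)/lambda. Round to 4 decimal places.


R_target = 0.9264
lambda = 0.0467
-ln(0.9264) = 0.0764
T = 0.0764 / 0.0467
T = 1.637

1.637


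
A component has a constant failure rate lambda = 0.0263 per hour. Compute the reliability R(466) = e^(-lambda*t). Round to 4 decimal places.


lambda = 0.0263
t = 466
lambda * t = 12.2558
R(t) = e^(-12.2558)
R(t) = 0.0

0.0


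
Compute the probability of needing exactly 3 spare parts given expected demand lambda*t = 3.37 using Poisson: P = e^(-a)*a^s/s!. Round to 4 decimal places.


a = 3.37, s = 3
e^(-a) = e^(-3.37) = 0.0344
a^s = 3.37^3 = 38.2728
s! = 6
P = 0.0344 * 38.2728 / 6
P = 0.2194

0.2194


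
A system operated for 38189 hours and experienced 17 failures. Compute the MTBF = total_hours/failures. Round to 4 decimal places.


total_hours = 38189
failures = 17
MTBF = 38189 / 17
MTBF = 2246.4118

2246.4118


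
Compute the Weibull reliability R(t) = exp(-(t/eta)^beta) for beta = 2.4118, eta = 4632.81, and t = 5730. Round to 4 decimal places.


beta = 2.4118, eta = 4632.81, t = 5730
t/eta = 5730 / 4632.81 = 1.2368
(t/eta)^beta = 1.2368^2.4118 = 1.6697
R(t) = exp(-1.6697)
R(t) = 0.1883

0.1883


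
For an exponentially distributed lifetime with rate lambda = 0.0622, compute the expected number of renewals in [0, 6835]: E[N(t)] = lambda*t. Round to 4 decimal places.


lambda = 0.0622
t = 6835
E[N(t)] = lambda * t
E[N(t)] = 0.0622 * 6835
E[N(t)] = 425.137

425.137


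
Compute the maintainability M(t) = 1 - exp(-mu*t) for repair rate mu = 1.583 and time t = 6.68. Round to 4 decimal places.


mu = 1.583, t = 6.68
mu * t = 1.583 * 6.68 = 10.5744
exp(-10.5744) = 0.0
M(t) = 1 - 0.0
M(t) = 1.0

1.0


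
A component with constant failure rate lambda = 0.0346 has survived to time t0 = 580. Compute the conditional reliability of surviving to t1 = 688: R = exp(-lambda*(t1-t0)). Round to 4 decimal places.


lambda = 0.0346
t0 = 580, t1 = 688
t1 - t0 = 108
lambda * (t1-t0) = 0.0346 * 108 = 3.7368
R = exp(-3.7368)
R = 0.0238

0.0238


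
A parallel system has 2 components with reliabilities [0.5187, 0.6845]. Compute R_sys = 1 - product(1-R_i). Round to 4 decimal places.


Components: [0.5187, 0.6845]
(1 - 0.5187) = 0.4813, running product = 0.4813
(1 - 0.6845) = 0.3155, running product = 0.1519
Product of (1-R_i) = 0.1519
R_sys = 1 - 0.1519 = 0.8481

0.8481


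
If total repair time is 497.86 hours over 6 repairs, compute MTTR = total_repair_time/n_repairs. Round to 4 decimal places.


total_repair_time = 497.86
n_repairs = 6
MTTR = 497.86 / 6
MTTR = 82.9767

82.9767


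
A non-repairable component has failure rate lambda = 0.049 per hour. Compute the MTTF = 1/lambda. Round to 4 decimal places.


lambda = 0.049
MTTF = 1 / 0.049
MTTF = 20.4082

20.4082


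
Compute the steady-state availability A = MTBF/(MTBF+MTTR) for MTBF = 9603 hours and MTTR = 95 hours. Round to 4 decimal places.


MTBF = 9603
MTTR = 95
MTBF + MTTR = 9698
A = 9603 / 9698
A = 0.9902

0.9902


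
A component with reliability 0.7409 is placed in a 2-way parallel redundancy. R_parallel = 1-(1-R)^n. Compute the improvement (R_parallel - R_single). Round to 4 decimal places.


R_single = 0.7409, n = 2
1 - R_single = 0.2591
(1 - R_single)^n = 0.2591^2 = 0.0671
R_parallel = 1 - 0.0671 = 0.9329
Improvement = 0.9329 - 0.7409
Improvement = 0.192

0.192


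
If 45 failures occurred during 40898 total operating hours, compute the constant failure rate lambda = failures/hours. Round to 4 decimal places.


failures = 45
total_hours = 40898
lambda = 45 / 40898
lambda = 0.0011

0.0011


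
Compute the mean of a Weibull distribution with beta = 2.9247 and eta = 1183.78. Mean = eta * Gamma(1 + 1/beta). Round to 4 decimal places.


beta = 2.9247, eta = 1183.78
1/beta = 0.3419
1 + 1/beta = 1.3419
Gamma(1.3419) = 0.892
Mean = 1183.78 * 0.892
Mean = 1055.9366

1055.9366


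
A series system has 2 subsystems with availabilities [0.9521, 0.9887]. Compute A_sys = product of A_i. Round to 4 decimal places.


Subsystems: [0.9521, 0.9887]
After subsystem 1 (A=0.9521): product = 0.9521
After subsystem 2 (A=0.9887): product = 0.9413
A_sys = 0.9413

0.9413


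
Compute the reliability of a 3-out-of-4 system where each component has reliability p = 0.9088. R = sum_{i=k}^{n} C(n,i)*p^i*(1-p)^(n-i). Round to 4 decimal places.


k = 3, n = 4, p = 0.9088
i=3: C(4,3)=4 * 0.9088^3 * 0.0912^1 = 0.2738
i=4: C(4,4)=1 * 0.9088^4 * 0.0912^0 = 0.6821
R = sum of terms = 0.956

0.956


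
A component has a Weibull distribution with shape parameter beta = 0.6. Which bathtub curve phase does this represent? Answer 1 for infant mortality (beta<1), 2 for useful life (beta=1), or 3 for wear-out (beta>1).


beta = 0.6
Compare beta to 1:
beta < 1 => infant mortality (phase 1)
beta = 1 => useful life (phase 2)
beta > 1 => wear-out (phase 3)
Since beta = 0.6, this is infant mortality (decreasing failure rate)
Phase = 1

1


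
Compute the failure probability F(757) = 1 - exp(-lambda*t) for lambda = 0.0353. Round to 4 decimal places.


lambda = 0.0353, t = 757
lambda * t = 26.7221
exp(-26.7221) = 0.0
F(t) = 1 - 0.0
F(t) = 1.0

1.0


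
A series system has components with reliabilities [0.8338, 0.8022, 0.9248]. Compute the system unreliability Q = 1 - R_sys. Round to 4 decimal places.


Components: [0.8338, 0.8022, 0.9248]
After component 1: product = 0.8338
After component 2: product = 0.6689
After component 3: product = 0.6186
R_sys = 0.6186
Q = 1 - 0.6186 = 0.3814

0.3814


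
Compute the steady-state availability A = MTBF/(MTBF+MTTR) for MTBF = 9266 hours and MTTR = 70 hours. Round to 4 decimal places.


MTBF = 9266
MTTR = 70
MTBF + MTTR = 9336
A = 9266 / 9336
A = 0.9925

0.9925


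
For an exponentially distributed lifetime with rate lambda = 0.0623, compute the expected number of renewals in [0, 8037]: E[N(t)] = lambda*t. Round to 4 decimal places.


lambda = 0.0623
t = 8037
E[N(t)] = lambda * t
E[N(t)] = 0.0623 * 8037
E[N(t)] = 500.7051

500.7051


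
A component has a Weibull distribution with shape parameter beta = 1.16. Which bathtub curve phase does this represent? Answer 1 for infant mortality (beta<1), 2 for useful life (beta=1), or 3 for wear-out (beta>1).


beta = 1.16
Compare beta to 1:
beta < 1 => infant mortality (phase 1)
beta = 1 => useful life (phase 2)
beta > 1 => wear-out (phase 3)
Since beta = 1.16, this is wear-out (increasing failure rate)
Phase = 3

3


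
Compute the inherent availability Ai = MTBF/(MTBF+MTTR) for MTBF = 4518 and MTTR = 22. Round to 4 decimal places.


MTBF = 4518
MTTR = 22
MTBF + MTTR = 4540
Ai = 4518 / 4540
Ai = 0.9952

0.9952


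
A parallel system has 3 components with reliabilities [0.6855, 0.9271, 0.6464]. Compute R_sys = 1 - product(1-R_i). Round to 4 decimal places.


Components: [0.6855, 0.9271, 0.6464]
(1 - 0.6855) = 0.3145, running product = 0.3145
(1 - 0.9271) = 0.0729, running product = 0.0229
(1 - 0.6464) = 0.3536, running product = 0.0081
Product of (1-R_i) = 0.0081
R_sys = 1 - 0.0081 = 0.9919

0.9919


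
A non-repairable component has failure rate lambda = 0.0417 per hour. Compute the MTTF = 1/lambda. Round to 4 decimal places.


lambda = 0.0417
MTTF = 1 / 0.0417
MTTF = 23.9808

23.9808


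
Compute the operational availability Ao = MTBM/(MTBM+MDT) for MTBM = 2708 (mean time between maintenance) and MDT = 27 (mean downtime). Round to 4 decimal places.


MTBM = 2708
MDT = 27
MTBM + MDT = 2735
Ao = 2708 / 2735
Ao = 0.9901

0.9901


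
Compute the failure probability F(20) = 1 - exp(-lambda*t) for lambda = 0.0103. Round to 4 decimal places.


lambda = 0.0103, t = 20
lambda * t = 0.206
exp(-0.206) = 0.8138
F(t) = 1 - 0.8138
F(t) = 0.1862

0.1862


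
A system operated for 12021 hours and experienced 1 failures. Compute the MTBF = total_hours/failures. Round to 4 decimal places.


total_hours = 12021
failures = 1
MTBF = 12021 / 1
MTBF = 12021.0

12021.0


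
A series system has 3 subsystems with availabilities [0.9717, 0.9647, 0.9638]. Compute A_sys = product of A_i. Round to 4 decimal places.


Subsystems: [0.9717, 0.9647, 0.9638]
After subsystem 1 (A=0.9717): product = 0.9717
After subsystem 2 (A=0.9647): product = 0.9374
After subsystem 3 (A=0.9638): product = 0.9035
A_sys = 0.9035

0.9035


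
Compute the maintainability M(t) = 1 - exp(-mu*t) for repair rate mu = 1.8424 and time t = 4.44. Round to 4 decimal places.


mu = 1.8424, t = 4.44
mu * t = 1.8424 * 4.44 = 8.1803
exp(-8.1803) = 0.0003
M(t) = 1 - 0.0003
M(t) = 0.9997

0.9997


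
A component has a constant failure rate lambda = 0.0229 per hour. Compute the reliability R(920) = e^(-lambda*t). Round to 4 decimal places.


lambda = 0.0229
t = 920
lambda * t = 21.068
R(t) = e^(-21.068)
R(t) = 0.0

0.0


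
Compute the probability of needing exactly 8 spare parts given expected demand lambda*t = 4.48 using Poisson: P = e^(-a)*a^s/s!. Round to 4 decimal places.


a = 4.48, s = 8
e^(-a) = e^(-4.48) = 0.0113
a^s = 4.48^8 = 162264.7227
s! = 40320
P = 0.0113 * 162264.7227 / 40320
P = 0.0456

0.0456


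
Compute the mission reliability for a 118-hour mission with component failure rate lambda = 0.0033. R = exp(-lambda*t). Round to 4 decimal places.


lambda = 0.0033
mission_time = 118
lambda * t = 0.0033 * 118 = 0.3894
R = exp(-0.3894)
R = 0.6775

0.6775


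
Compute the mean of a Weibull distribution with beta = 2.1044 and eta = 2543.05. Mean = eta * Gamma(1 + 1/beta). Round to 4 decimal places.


beta = 2.1044, eta = 2543.05
1/beta = 0.4752
1 + 1/beta = 1.4752
Gamma(1.4752) = 0.8857
Mean = 2543.05 * 0.8857
Mean = 2252.3328

2252.3328


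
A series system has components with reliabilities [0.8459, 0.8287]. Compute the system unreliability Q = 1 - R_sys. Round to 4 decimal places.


Components: [0.8459, 0.8287]
After component 1: product = 0.8459
After component 2: product = 0.701
R_sys = 0.701
Q = 1 - 0.701 = 0.299

0.299


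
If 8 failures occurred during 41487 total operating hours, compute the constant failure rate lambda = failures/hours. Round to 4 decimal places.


failures = 8
total_hours = 41487
lambda = 8 / 41487
lambda = 0.0002

0.0002


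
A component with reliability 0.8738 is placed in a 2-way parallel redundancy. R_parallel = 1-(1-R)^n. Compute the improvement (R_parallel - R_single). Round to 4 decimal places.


R_single = 0.8738, n = 2
1 - R_single = 0.1262
(1 - R_single)^n = 0.1262^2 = 0.0159
R_parallel = 1 - 0.0159 = 0.9841
Improvement = 0.9841 - 0.8738
Improvement = 0.1103

0.1103


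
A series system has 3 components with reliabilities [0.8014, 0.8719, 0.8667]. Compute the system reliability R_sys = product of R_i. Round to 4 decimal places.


Components: [0.8014, 0.8719, 0.8667]
After component 1 (R=0.8014): product = 0.8014
After component 2 (R=0.8719): product = 0.6987
After component 3 (R=0.8667): product = 0.6056
R_sys = 0.6056

0.6056


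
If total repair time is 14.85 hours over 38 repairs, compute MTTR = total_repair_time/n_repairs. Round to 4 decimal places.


total_repair_time = 14.85
n_repairs = 38
MTTR = 14.85 / 38
MTTR = 0.3908

0.3908


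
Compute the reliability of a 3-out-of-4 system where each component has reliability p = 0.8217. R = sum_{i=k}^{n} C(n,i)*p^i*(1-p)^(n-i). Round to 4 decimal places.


k = 3, n = 4, p = 0.8217
i=3: C(4,3)=4 * 0.8217^3 * 0.1783^1 = 0.3957
i=4: C(4,4)=1 * 0.8217^4 * 0.1783^0 = 0.4559
R = sum of terms = 0.8516

0.8516


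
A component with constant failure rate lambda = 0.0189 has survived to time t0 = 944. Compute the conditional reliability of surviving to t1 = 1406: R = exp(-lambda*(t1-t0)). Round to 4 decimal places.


lambda = 0.0189
t0 = 944, t1 = 1406
t1 - t0 = 462
lambda * (t1-t0) = 0.0189 * 462 = 8.7318
R = exp(-8.7318)
R = 0.0002

0.0002


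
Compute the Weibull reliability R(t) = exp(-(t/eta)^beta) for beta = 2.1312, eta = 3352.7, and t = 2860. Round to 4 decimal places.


beta = 2.1312, eta = 3352.7, t = 2860
t/eta = 2860 / 3352.7 = 0.853
(t/eta)^beta = 0.853^2.1312 = 0.7127
R(t) = exp(-0.7127)
R(t) = 0.4903

0.4903


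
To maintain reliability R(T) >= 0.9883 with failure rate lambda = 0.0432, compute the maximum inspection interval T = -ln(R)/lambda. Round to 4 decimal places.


R_target = 0.9883
lambda = 0.0432
-ln(0.9883) = 0.0118
T = 0.0118 / 0.0432
T = 0.2724

0.2724


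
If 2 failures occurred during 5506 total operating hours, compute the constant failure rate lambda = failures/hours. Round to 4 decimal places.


failures = 2
total_hours = 5506
lambda = 2 / 5506
lambda = 0.0004

0.0004


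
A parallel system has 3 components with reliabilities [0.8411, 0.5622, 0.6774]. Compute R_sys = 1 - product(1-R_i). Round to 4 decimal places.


Components: [0.8411, 0.5622, 0.6774]
(1 - 0.8411) = 0.1589, running product = 0.1589
(1 - 0.5622) = 0.4378, running product = 0.0696
(1 - 0.6774) = 0.3226, running product = 0.0224
Product of (1-R_i) = 0.0224
R_sys = 1 - 0.0224 = 0.9776

0.9776


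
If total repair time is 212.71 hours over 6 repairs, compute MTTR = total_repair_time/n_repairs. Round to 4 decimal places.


total_repair_time = 212.71
n_repairs = 6
MTTR = 212.71 / 6
MTTR = 35.4517

35.4517


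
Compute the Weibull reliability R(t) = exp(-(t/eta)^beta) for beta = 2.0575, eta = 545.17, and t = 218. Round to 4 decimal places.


beta = 2.0575, eta = 545.17, t = 218
t/eta = 218 / 545.17 = 0.3999
(t/eta)^beta = 0.3999^2.0575 = 0.1517
R(t) = exp(-0.1517)
R(t) = 0.8593

0.8593


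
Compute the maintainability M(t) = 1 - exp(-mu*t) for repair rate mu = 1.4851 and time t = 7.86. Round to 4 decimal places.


mu = 1.4851, t = 7.86
mu * t = 1.4851 * 7.86 = 11.6729
exp(-11.6729) = 0.0
M(t) = 1 - 0.0
M(t) = 1.0

1.0


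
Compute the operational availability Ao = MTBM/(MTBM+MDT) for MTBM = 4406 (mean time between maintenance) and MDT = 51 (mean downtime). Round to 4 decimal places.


MTBM = 4406
MDT = 51
MTBM + MDT = 4457
Ao = 4406 / 4457
Ao = 0.9886

0.9886


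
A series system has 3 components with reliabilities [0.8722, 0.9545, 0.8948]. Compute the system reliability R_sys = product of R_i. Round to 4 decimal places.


Components: [0.8722, 0.9545, 0.8948]
After component 1 (R=0.8722): product = 0.8722
After component 2 (R=0.9545): product = 0.8325
After component 3 (R=0.8948): product = 0.7449
R_sys = 0.7449

0.7449


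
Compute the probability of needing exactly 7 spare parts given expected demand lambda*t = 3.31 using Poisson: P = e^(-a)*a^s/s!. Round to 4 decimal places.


a = 3.31, s = 7
e^(-a) = e^(-3.31) = 0.0365
a^s = 3.31^7 = 4353.0731
s! = 5040
P = 0.0365 * 4353.0731 / 5040
P = 0.0315

0.0315


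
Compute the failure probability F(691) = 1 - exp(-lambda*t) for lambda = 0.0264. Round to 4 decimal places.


lambda = 0.0264, t = 691
lambda * t = 18.2424
exp(-18.2424) = 0.0
F(t) = 1 - 0.0
F(t) = 1.0

1.0


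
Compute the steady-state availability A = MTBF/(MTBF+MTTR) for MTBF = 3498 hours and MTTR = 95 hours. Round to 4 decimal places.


MTBF = 3498
MTTR = 95
MTBF + MTTR = 3593
A = 3498 / 3593
A = 0.9736

0.9736


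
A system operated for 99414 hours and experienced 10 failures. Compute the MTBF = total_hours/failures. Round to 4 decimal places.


total_hours = 99414
failures = 10
MTBF = 99414 / 10
MTBF = 9941.4

9941.4


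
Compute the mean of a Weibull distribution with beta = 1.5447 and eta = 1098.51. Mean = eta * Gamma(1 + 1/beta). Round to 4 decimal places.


beta = 1.5447, eta = 1098.51
1/beta = 0.6474
1 + 1/beta = 1.6474
Gamma(1.6474) = 0.8997
Mean = 1098.51 * 0.8997
Mean = 988.3539

988.3539


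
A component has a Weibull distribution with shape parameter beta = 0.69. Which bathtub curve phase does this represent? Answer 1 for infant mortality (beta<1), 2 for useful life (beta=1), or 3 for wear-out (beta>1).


beta = 0.69
Compare beta to 1:
beta < 1 => infant mortality (phase 1)
beta = 1 => useful life (phase 2)
beta > 1 => wear-out (phase 3)
Since beta = 0.69, this is infant mortality (decreasing failure rate)
Phase = 1

1


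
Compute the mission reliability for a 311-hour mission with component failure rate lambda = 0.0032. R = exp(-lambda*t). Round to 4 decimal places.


lambda = 0.0032
mission_time = 311
lambda * t = 0.0032 * 311 = 0.9952
R = exp(-0.9952)
R = 0.3696

0.3696


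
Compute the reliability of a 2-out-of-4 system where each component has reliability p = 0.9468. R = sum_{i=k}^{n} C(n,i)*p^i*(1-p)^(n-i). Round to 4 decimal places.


k = 2, n = 4, p = 0.9468
i=2: C(4,2)=6 * 0.9468^2 * 0.0532^2 = 0.0152
i=3: C(4,3)=4 * 0.9468^3 * 0.0532^1 = 0.1806
i=4: C(4,4)=1 * 0.9468^4 * 0.0532^0 = 0.8036
R = sum of terms = 0.9994

0.9994


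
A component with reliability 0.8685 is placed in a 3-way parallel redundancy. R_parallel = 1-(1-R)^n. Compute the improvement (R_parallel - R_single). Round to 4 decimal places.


R_single = 0.8685, n = 3
1 - R_single = 0.1315
(1 - R_single)^n = 0.1315^3 = 0.0023
R_parallel = 1 - 0.0023 = 0.9977
Improvement = 0.9977 - 0.8685
Improvement = 0.1292

0.1292


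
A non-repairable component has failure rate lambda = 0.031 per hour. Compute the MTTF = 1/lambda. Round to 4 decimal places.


lambda = 0.031
MTTF = 1 / 0.031
MTTF = 32.2581

32.2581


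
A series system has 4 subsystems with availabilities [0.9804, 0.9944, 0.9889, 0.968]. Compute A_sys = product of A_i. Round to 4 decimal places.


Subsystems: [0.9804, 0.9944, 0.9889, 0.968]
After subsystem 1 (A=0.9804): product = 0.9804
After subsystem 2 (A=0.9944): product = 0.9749
After subsystem 3 (A=0.9889): product = 0.9641
After subsystem 4 (A=0.968): product = 0.9332
A_sys = 0.9332

0.9332


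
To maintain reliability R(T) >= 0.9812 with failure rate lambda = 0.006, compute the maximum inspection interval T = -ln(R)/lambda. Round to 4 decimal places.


R_target = 0.9812
lambda = 0.006
-ln(0.9812) = 0.019
T = 0.019 / 0.006
T = 3.1632

3.1632


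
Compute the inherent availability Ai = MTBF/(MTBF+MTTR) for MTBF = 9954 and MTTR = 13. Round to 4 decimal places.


MTBF = 9954
MTTR = 13
MTBF + MTTR = 9967
Ai = 9954 / 9967
Ai = 0.9987

0.9987


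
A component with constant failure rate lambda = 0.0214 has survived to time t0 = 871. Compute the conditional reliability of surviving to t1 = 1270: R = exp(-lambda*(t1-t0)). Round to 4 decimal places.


lambda = 0.0214
t0 = 871, t1 = 1270
t1 - t0 = 399
lambda * (t1-t0) = 0.0214 * 399 = 8.5386
R = exp(-8.5386)
R = 0.0002

0.0002


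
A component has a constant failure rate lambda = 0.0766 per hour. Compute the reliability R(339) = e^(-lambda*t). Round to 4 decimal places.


lambda = 0.0766
t = 339
lambda * t = 25.9674
R(t) = e^(-25.9674)
R(t) = 0.0

0.0


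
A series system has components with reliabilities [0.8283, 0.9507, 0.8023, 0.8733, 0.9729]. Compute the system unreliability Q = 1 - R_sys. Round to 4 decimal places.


Components: [0.8283, 0.9507, 0.8023, 0.8733, 0.9729]
After component 1: product = 0.8283
After component 2: product = 0.7875
After component 3: product = 0.6318
After component 4: product = 0.5517
After component 5: product = 0.5368
R_sys = 0.5368
Q = 1 - 0.5368 = 0.4632

0.4632


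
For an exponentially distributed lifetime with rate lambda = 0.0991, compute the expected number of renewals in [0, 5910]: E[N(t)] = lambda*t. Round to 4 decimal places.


lambda = 0.0991
t = 5910
E[N(t)] = lambda * t
E[N(t)] = 0.0991 * 5910
E[N(t)] = 585.681

585.681


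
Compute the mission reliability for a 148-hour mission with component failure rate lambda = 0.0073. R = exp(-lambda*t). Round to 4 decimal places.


lambda = 0.0073
mission_time = 148
lambda * t = 0.0073 * 148 = 1.0804
R = exp(-1.0804)
R = 0.3395

0.3395


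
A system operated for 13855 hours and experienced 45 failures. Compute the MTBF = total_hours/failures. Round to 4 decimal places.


total_hours = 13855
failures = 45
MTBF = 13855 / 45
MTBF = 307.8889

307.8889


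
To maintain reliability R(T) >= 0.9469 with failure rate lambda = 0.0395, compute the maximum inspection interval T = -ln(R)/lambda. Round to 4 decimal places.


R_target = 0.9469
lambda = 0.0395
-ln(0.9469) = 0.0546
T = 0.0546 / 0.0395
T = 1.3813

1.3813


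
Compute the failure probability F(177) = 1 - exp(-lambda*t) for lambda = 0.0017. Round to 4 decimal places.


lambda = 0.0017, t = 177
lambda * t = 0.3009
exp(-0.3009) = 0.7402
F(t) = 1 - 0.7402
F(t) = 0.2598

0.2598


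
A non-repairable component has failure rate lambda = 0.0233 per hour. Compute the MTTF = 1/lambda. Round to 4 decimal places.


lambda = 0.0233
MTTF = 1 / 0.0233
MTTF = 42.9185

42.9185


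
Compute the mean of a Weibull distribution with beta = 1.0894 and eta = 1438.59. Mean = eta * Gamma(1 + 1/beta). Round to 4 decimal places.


beta = 1.0894, eta = 1438.59
1/beta = 0.9179
1 + 1/beta = 1.9179
Gamma(1.9179) = 0.968
Mean = 1438.59 * 0.968
Mean = 1392.6078

1392.6078


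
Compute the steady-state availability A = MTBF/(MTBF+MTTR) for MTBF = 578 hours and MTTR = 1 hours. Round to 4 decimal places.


MTBF = 578
MTTR = 1
MTBF + MTTR = 579
A = 578 / 579
A = 0.9983

0.9983


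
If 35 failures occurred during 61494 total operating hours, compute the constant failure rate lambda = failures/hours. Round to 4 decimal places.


failures = 35
total_hours = 61494
lambda = 35 / 61494
lambda = 0.0006

0.0006


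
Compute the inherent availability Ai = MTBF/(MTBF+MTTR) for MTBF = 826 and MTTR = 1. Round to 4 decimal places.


MTBF = 826
MTTR = 1
MTBF + MTTR = 827
Ai = 826 / 827
Ai = 0.9988

0.9988


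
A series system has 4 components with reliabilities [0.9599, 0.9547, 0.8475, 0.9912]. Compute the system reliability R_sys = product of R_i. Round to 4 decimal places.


Components: [0.9599, 0.9547, 0.8475, 0.9912]
After component 1 (R=0.9599): product = 0.9599
After component 2 (R=0.9547): product = 0.9164
After component 3 (R=0.8475): product = 0.7767
After component 4 (R=0.9912): product = 0.7698
R_sys = 0.7698

0.7698


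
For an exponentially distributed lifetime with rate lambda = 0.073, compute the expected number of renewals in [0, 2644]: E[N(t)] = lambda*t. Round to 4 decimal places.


lambda = 0.073
t = 2644
E[N(t)] = lambda * t
E[N(t)] = 0.073 * 2644
E[N(t)] = 193.012

193.012


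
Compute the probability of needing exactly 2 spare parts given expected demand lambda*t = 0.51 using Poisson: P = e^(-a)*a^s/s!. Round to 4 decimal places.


a = 0.51, s = 2
e^(-a) = e^(-0.51) = 0.6005
a^s = 0.51^2 = 0.2601
s! = 2
P = 0.6005 * 0.2601 / 2
P = 0.0781

0.0781


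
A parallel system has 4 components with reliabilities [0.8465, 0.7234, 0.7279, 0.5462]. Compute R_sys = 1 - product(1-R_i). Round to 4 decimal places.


Components: [0.8465, 0.7234, 0.7279, 0.5462]
(1 - 0.8465) = 0.1535, running product = 0.1535
(1 - 0.7234) = 0.2766, running product = 0.0425
(1 - 0.7279) = 0.2721, running product = 0.0116
(1 - 0.5462) = 0.4538, running product = 0.0052
Product of (1-R_i) = 0.0052
R_sys = 1 - 0.0052 = 0.9948

0.9948


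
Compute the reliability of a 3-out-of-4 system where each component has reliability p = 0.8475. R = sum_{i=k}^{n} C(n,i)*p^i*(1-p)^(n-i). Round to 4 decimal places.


k = 3, n = 4, p = 0.8475
i=3: C(4,3)=4 * 0.8475^3 * 0.1525^1 = 0.3713
i=4: C(4,4)=1 * 0.8475^4 * 0.1525^0 = 0.5159
R = sum of terms = 0.8872

0.8872


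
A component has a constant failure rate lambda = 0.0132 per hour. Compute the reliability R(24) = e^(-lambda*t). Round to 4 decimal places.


lambda = 0.0132
t = 24
lambda * t = 0.3168
R(t) = e^(-0.3168)
R(t) = 0.7285

0.7285


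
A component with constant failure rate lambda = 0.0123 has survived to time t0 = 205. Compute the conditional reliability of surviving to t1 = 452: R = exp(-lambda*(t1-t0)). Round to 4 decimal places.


lambda = 0.0123
t0 = 205, t1 = 452
t1 - t0 = 247
lambda * (t1-t0) = 0.0123 * 247 = 3.0381
R = exp(-3.0381)
R = 0.0479

0.0479


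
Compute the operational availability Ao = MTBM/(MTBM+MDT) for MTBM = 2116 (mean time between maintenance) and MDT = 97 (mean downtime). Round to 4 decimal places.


MTBM = 2116
MDT = 97
MTBM + MDT = 2213
Ao = 2116 / 2213
Ao = 0.9562

0.9562


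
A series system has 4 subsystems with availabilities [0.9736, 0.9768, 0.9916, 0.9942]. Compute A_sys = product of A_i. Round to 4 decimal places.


Subsystems: [0.9736, 0.9768, 0.9916, 0.9942]
After subsystem 1 (A=0.9736): product = 0.9736
After subsystem 2 (A=0.9768): product = 0.951
After subsystem 3 (A=0.9916): product = 0.943
After subsystem 4 (A=0.9942): product = 0.9376
A_sys = 0.9376

0.9376


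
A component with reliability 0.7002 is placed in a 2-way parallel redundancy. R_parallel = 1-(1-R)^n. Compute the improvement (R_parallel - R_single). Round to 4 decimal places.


R_single = 0.7002, n = 2
1 - R_single = 0.2998
(1 - R_single)^n = 0.2998^2 = 0.0899
R_parallel = 1 - 0.0899 = 0.9101
Improvement = 0.9101 - 0.7002
Improvement = 0.2099

0.2099


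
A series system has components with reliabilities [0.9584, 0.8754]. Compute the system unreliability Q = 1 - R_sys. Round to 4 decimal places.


Components: [0.9584, 0.8754]
After component 1: product = 0.9584
After component 2: product = 0.839
R_sys = 0.839
Q = 1 - 0.839 = 0.161

0.161
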